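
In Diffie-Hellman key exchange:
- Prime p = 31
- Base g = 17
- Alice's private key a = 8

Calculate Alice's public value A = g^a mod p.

Step 1: A = g^a mod p = 17^8 mod 31.
  17^1 mod 31 = 17
  17^2 mod 31 = (17 * 17) mod 31 = 10
  17^3 mod 31 = (10 * 17) mod 31 = 15
  17^4 mod 31 = (15 * 17) mod 31 = 7
  17^5 mod 31 = (7 * 17) mod 31 = 26
  17^6 mod 31 = (26 * 17) mod 31 = 8
  17^7 mod 31 = (8 * 17) mod 31 = 12
  17^8 mod 31 = (12 * 17) mod 31 = 18
Result: A = 18.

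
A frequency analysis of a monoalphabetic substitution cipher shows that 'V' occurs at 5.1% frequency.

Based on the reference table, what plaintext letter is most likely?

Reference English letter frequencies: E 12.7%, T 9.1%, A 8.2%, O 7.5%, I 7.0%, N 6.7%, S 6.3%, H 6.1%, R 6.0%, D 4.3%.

Step 1: The observed frequency is 5.1%.
Step 2: Compare with English frequencies:
  E: 12.7% (difference: 7.6%)
  T: 9.1% (difference: 4.0%)
  A: 8.2% (difference: 3.1%)
  O: 7.5% (difference: 2.4%)
  I: 7.0% (difference: 1.9%)
  N: 6.7% (difference: 1.6%)
  S: 6.3% (difference: 1.2%)
  H: 6.1% (difference: 1.0%)
  R: 6.0% (difference: 0.9%)
  D: 4.3% (difference: 0.8%) <-- closest
Step 3: 'V' most likely represents 'D' (frequency 4.3%).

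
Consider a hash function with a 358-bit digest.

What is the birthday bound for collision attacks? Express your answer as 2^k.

Step 1: The birthday paradox gives collision probability ~50% after sqrt(2^n) = 2^(n/2) hashes.
Step 2: For 358-bit output: 2^(358/2) = 2^179.
Step 3: Approximately 2^179 hash computations needed.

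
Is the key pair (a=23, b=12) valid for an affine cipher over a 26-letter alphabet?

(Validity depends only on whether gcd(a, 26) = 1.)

Step 1: Compute gcd(23, 26).
Step 2: gcd(23, 26) = 1.
Since gcd = 1, 23 is coprime with 26, so it is a valid key.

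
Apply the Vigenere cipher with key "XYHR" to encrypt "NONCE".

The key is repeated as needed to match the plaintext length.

Step 1: Repeat key to match plaintext length:
  Plaintext: NONCE
  Key:       XYHRX
Step 2: Encrypt each letter:
  N(13) + X(23) = (13+23) mod 26 = 10 = K
  O(14) + Y(24) = (14+24) mod 26 = 12 = M
  N(13) + H(7) = (13+7) mod 26 = 20 = U
  C(2) + R(17) = (2+17) mod 26 = 19 = T
  E(4) + X(23) = (4+23) mod 26 = 1 = B
Ciphertext: KMUTB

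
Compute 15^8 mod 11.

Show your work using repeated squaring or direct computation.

Step 1: Compute 15^8 mod 11 step by step, reducing modulo 11 at each step.
  15^1 mod 11 = 4
  15^2 mod 11 = (4 * 15) mod 11 = 5
  15^3 mod 11 = (5 * 15) mod 11 = 9
  15^4 mod 11 = (9 * 15) mod 11 = 3
  15^5 mod 11 = (3 * 15) mod 11 = 1
  15^6 mod 11 = (1 * 15) mod 11 = 4
  15^7 mod 11 = (4 * 15) mod 11 = 5
  15^8 mod 11 = (5 * 15) mod 11 = 9
Step 2: Result = 9.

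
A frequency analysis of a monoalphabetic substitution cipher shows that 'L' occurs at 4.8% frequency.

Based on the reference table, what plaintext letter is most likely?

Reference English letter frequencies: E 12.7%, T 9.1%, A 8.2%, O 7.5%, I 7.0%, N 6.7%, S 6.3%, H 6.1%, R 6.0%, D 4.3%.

Step 1: The observed frequency is 4.8%.
Step 2: Compare with English frequencies:
  E: 12.7% (difference: 7.9%)
  T: 9.1% (difference: 4.3%)
  A: 8.2% (difference: 3.4%)
  O: 7.5% (difference: 2.7%)
  I: 7.0% (difference: 2.2%)
  N: 6.7% (difference: 1.9%)
  S: 6.3% (difference: 1.5%)
  H: 6.1% (difference: 1.3%)
  R: 6.0% (difference: 1.2%)
  D: 4.3% (difference: 0.5%) <-- closest
Step 3: 'L' most likely represents 'D' (frequency 4.3%).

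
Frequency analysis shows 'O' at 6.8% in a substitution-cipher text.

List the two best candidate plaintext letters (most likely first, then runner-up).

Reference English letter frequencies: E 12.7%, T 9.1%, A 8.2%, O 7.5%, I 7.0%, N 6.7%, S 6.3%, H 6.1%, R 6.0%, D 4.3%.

Step 1: Observed frequency of 'O' is 6.8%.
Step 2: Compute distances to each reference frequency and sort:
  N (6.7%): difference = 0.1% <-- BEST
  I (7.0%): difference = 0.2% <-- RUNNER-UP
  S (6.3%): difference = 0.5%
  O (7.5%): difference = 0.7%
  H (6.1%): difference = 0.7%
Step 3: Most likely is 'N' (6.7%, diff 0.1%); second most likely is 'I' (7.0%, diff 0.2%).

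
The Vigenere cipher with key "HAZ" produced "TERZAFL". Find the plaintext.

Step 1: Extend key: HAZHAZH
Step 2: Decrypt each letter (c - k) mod 26:
  T(19) - H(7) = (19-7) mod 26 = 12 = M
  E(4) - A(0) = (4-0) mod 26 = 4 = E
  R(17) - Z(25) = (17-25) mod 26 = 18 = S
  Z(25) - H(7) = (25-7) mod 26 = 18 = S
  A(0) - A(0) = (0-0) mod 26 = 0 = A
  F(5) - Z(25) = (5-25) mod 26 = 6 = G
  L(11) - H(7) = (11-7) mod 26 = 4 = E
Plaintext: MESSAGE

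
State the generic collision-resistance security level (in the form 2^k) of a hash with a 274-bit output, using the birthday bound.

Step 1: The birthday paradox gives collision probability ~50% after sqrt(2^n) = 2^(n/2) hashes.
Step 2: For 274-bit output: 2^(274/2) = 2^137.
Step 3: Approximately 2^137 hash computations needed.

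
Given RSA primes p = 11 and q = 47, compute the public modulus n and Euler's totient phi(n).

Step 1: n = p * q = 11 * 47 = 517.
Step 2: phi(n) = (p-1)(q-1) = 10 * 46 = 460.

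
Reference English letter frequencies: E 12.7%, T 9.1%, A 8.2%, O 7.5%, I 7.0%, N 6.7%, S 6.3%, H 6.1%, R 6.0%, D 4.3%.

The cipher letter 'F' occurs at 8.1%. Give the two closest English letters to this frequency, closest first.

Step 1: Observed frequency of 'F' is 8.1%.
Step 2: Compute distances to each reference frequency and sort:
  A (8.2%): difference = 0.1% <-- BEST
  O (7.5%): difference = 0.6% <-- RUNNER-UP
  T (9.1%): difference = 1.0%
  I (7.0%): difference = 1.1%
  N (6.7%): difference = 1.4%
Step 3: Most likely is 'A' (8.2%, diff 0.1%); second most likely is 'O' (7.5%, diff 0.6%).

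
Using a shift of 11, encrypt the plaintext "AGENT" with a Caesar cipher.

Step 1: For each letter, shift forward by 11 positions (mod 26).
  A (position 0) -> position (0+11) mod 26 = 11 -> L
  G (position 6) -> position (6+11) mod 26 = 17 -> R
  E (position 4) -> position (4+11) mod 26 = 15 -> P
  N (position 13) -> position (13+11) mod 26 = 24 -> Y
  T (position 19) -> position (19+11) mod 26 = 4 -> E
Result: LRPYE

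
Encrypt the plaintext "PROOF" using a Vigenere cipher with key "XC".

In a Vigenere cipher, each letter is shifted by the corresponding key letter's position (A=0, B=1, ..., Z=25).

Step 1: Repeat key to match plaintext length:
  Plaintext: PROOF
  Key:       XCXCX
Step 2: Encrypt each letter:
  P(15) + X(23) = (15+23) mod 26 = 12 = M
  R(17) + C(2) = (17+2) mod 26 = 19 = T
  O(14) + X(23) = (14+23) mod 26 = 11 = L
  O(14) + C(2) = (14+2) mod 26 = 16 = Q
  F(5) + X(23) = (5+23) mod 26 = 2 = C
Ciphertext: MTLQC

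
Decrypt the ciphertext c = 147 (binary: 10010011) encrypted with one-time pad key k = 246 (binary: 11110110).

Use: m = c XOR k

Step 1: XOR ciphertext with key:
  Ciphertext: 10010011
  Key:        11110110
  XOR:        01100101
Step 2: Plaintext = 01100101 = 101 in decimal.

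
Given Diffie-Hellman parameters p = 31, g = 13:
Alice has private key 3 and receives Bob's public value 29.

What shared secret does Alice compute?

Step 1: s = B^a mod p = 29^3 mod 31.
  29^1 mod 31 = 29
  29^2 mod 31 = (29 * 29) mod 31 = 4
  29^3 mod 31 = (4 * 29) mod 31 = 23
Result: shared secret = 23.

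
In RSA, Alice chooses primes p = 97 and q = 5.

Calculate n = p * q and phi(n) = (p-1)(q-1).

Step 1: n = p * q = 97 * 5 = 485.
Step 2: phi(n) = (p-1)(q-1) = 96 * 4 = 384.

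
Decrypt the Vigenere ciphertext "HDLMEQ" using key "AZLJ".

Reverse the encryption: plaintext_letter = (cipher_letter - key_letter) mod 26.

Step 1: Extend key: AZLJAZ
Step 2: Decrypt each letter (c - k) mod 26:
  H(7) - A(0) = (7-0) mod 26 = 7 = H
  D(3) - Z(25) = (3-25) mod 26 = 4 = E
  L(11) - L(11) = (11-11) mod 26 = 0 = A
  M(12) - J(9) = (12-9) mod 26 = 3 = D
  E(4) - A(0) = (4-0) mod 26 = 4 = E
  Q(16) - Z(25) = (16-25) mod 26 = 17 = R
Plaintext: HEADER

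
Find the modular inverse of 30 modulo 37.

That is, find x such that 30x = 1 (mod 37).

Step 1: We need x such that 30 * x = 1 (mod 37).
Step 2: Using the extended Euclidean algorithm or trial:
  30 * 21 = 630 = 17 * 37 + 1.
Step 3: Since 630 mod 37 = 1, the inverse is x = 21.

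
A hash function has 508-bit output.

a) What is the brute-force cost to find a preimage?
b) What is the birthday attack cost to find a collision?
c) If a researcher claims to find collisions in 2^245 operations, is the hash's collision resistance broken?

Step 1: Preimage resistance requires brute-force of 2^508 operations.
Step 2: Collision resistance (birthday bound) = 2^(508/2) = 2^254.
Step 3: The claimed attack costs 2^245 operations.
Step 4: Since 2^245 < 2^254, the claimed attack beats the generic birthday bound, so collision resistance is broken.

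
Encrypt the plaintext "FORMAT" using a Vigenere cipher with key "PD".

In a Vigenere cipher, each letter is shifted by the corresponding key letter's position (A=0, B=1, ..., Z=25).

Step 1: Repeat key to match plaintext length:
  Plaintext: FORMAT
  Key:       PDPDPD
Step 2: Encrypt each letter:
  F(5) + P(15) = (5+15) mod 26 = 20 = U
  O(14) + D(3) = (14+3) mod 26 = 17 = R
  R(17) + P(15) = (17+15) mod 26 = 6 = G
  M(12) + D(3) = (12+3) mod 26 = 15 = P
  A(0) + P(15) = (0+15) mod 26 = 15 = P
  T(19) + D(3) = (19+3) mod 26 = 22 = W
Ciphertext: URGPPW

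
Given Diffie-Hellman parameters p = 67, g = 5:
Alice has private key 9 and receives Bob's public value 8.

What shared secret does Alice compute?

Step 1: s = B^a mod p = 8^9 mod 67.
  8^1 mod 67 = 8
  8^2 mod 67 = (8 * 8) mod 67 = 64
  8^3 mod 67 = (64 * 8) mod 67 = 43
  8^4 mod 67 = (43 * 8) mod 67 = 9
  8^5 mod 67 = (9 * 8) mod 67 = 5
  8^6 mod 67 = (5 * 8) mod 67 = 40
  8^7 mod 67 = (40 * 8) mod 67 = 52
  8^8 mod 67 = (52 * 8) mod 67 = 14
  8^9 mod 67 = (14 * 8) mod 67 = 45
Result: shared secret = 45.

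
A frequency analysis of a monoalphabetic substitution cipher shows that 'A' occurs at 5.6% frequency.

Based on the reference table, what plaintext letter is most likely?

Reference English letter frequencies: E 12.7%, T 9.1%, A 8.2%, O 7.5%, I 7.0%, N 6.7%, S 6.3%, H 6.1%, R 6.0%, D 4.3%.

Step 1: The observed frequency is 5.6%.
Step 2: Compare with English frequencies:
  E: 12.7% (difference: 7.1%)
  T: 9.1% (difference: 3.5%)
  A: 8.2% (difference: 2.6%)
  O: 7.5% (difference: 1.9%)
  I: 7.0% (difference: 1.4%)
  N: 6.7% (difference: 1.1%)
  S: 6.3% (difference: 0.7%)
  H: 6.1% (difference: 0.5%)
  R: 6.0% (difference: 0.4%) <-- closest
  D: 4.3% (difference: 1.3%)
Step 3: 'A' most likely represents 'R' (frequency 6.0%).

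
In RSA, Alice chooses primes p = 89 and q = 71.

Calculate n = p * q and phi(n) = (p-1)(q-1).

Step 1: n = p * q = 89 * 71 = 6319.
Step 2: phi(n) = (p-1)(q-1) = 88 * 70 = 6160.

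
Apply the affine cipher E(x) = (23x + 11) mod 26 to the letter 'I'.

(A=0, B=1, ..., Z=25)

Step 1: Convert 'I' to number: x = 8.
Step 2: E(8) = (23 * 8 + 11) mod 26 = 195 mod 26 = 13.
Step 3: Convert 13 back to letter: N.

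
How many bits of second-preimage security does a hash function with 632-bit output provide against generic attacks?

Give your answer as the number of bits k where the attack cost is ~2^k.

Step 1: The hash has a 632-bit output.
Step 2: Second-preimage resistance means: given a specific input x, it should be infeasible to find a different y with h(y) = h(x).
With a 632-bit output, a generic search for a second preimage costs about 2^632 evaluations (each trial matches the fixed target with probability 2^-632).
Step 3: Security level = 632 bits.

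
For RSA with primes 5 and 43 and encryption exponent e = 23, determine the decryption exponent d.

Step 1: n = 5 * 43 = 215.
Step 2: phi(n) = 4 * 42 = 168.
Step 3: Find d such that 23 * d = 1 (mod 168).
Step 4: d = 23^(-1) mod 168 = 95.
Verification: 23 * 95 = 2185 = 13 * 168 + 1.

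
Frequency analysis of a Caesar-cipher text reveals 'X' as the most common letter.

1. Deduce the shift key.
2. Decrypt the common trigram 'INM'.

Step 1: In English, 'E' is the most frequent letter (12.7%).
Step 2: The most frequent ciphertext letter is 'X' (position 23).
Step 3: Shift = (23 - 4) mod 26 = 19.
Step 4: Decrypt 'INM' by shifting back 19:
  I -> P
  N -> U
  M -> T
Step 5: 'INM' decrypts to 'PUT'.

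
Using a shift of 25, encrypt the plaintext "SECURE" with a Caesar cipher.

Step 1: For each letter, shift forward by 25 positions (mod 26).
  S (position 18) -> position (18+25) mod 26 = 17 -> R
  E (position 4) -> position (4+25) mod 26 = 3 -> D
  C (position 2) -> position (2+25) mod 26 = 1 -> B
  U (position 20) -> position (20+25) mod 26 = 19 -> T
  R (position 17) -> position (17+25) mod 26 = 16 -> Q
  E (position 4) -> position (4+25) mod 26 = 3 -> D
Result: RDBTQD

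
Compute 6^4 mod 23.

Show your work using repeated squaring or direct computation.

Step 1: Compute 6^4 mod 23 step by step, reducing modulo 23 at each step.
  6^1 mod 23 = 6
  6^2 mod 23 = (6 * 6) mod 23 = 13
  6^3 mod 23 = (13 * 6) mod 23 = 9
  6^4 mod 23 = (9 * 6) mod 23 = 8
Step 2: Result = 8.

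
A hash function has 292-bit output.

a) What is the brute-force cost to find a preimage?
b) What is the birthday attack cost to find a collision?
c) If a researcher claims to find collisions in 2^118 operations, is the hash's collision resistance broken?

Step 1: Preimage resistance requires brute-force of 2^292 operations.
Step 2: Collision resistance (birthday bound) = 2^(292/2) = 2^146.
Step 3: The claimed attack costs 2^118 operations.
Step 4: Since 2^118 < 2^146, the claimed attack beats the generic birthday bound, so collision resistance is broken.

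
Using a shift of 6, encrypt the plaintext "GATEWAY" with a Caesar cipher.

Step 1: For each letter, shift forward by 6 positions (mod 26).
  G (position 6) -> position (6+6) mod 26 = 12 -> M
  A (position 0) -> position (0+6) mod 26 = 6 -> G
  T (position 19) -> position (19+6) mod 26 = 25 -> Z
  E (position 4) -> position (4+6) mod 26 = 10 -> K
  W (position 22) -> position (22+6) mod 26 = 2 -> C
  A (position 0) -> position (0+6) mod 26 = 6 -> G
  Y (position 24) -> position (24+6) mod 26 = 4 -> E
Result: MGZKCGE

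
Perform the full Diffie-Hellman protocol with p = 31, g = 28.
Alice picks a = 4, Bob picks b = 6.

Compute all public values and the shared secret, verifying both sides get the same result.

Step 1: A = g^a mod p = 28^4 mod 31 = 19.
Step 2: B = g^b mod p = 28^6 mod 31 = 16.
Step 3: Alice computes s = B^a mod p = 16^4 mod 31 = 2.
Step 4: Bob computes s = A^b mod p = 19^6 mod 31 = 2.
Both sides agree: shared secret = 2.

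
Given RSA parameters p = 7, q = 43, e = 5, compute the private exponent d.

Step 1: n = 7 * 43 = 301.
Step 2: phi(n) = 6 * 42 = 252.
Step 3: Find d such that 5 * d = 1 (mod 252).
Step 4: d = 5^(-1) mod 252 = 101.
Verification: 5 * 101 = 505 = 2 * 252 + 1.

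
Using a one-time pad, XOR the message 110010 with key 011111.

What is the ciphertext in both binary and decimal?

Step 1: Write out the XOR operation bit by bit:
  Message: 110010
  Key:     011111
  XOR:     101101
Step 2: Convert to decimal: 101101 = 45.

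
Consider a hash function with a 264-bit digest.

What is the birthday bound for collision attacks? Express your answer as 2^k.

Step 1: The birthday paradox gives collision probability ~50% after sqrt(2^n) = 2^(n/2) hashes.
Step 2: For 264-bit output: 2^(264/2) = 2^132.
Step 3: Approximately 2^132 hash computations needed.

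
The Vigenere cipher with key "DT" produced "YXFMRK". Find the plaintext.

Step 1: Extend key: DTDTDT
Step 2: Decrypt each letter (c - k) mod 26:
  Y(24) - D(3) = (24-3) mod 26 = 21 = V
  X(23) - T(19) = (23-19) mod 26 = 4 = E
  F(5) - D(3) = (5-3) mod 26 = 2 = C
  M(12) - T(19) = (12-19) mod 26 = 19 = T
  R(17) - D(3) = (17-3) mod 26 = 14 = O
  K(10) - T(19) = (10-19) mod 26 = 17 = R
Plaintext: VECTOR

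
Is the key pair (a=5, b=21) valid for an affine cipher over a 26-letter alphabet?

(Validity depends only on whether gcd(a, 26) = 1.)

Step 1: Compute gcd(5, 26).
Step 2: gcd(5, 26) = 1.
Since gcd = 1, 5 is coprime with 26, so it is a valid key.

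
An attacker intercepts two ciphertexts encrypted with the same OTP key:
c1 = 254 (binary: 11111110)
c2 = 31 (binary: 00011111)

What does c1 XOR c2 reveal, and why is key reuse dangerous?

Step 1: c1 XOR c2 = (m1 XOR k) XOR (m2 XOR k).
Step 2: By XOR associativity/commutativity: = m1 XOR m2 XOR k XOR k = m1 XOR m2.
Step 3: 11111110 XOR 00011111 = 11100001 = 225.
Step 4: The key cancels out! An attacker learns m1 XOR m2 = 225, revealing the relationship between plaintexts.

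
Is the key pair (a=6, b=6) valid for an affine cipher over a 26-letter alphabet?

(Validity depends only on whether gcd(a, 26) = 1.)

Step 1: Compute gcd(6, 26).
Step 2: gcd(6, 26) = 2.
Since gcd = 2 != 1, 6 shares a common factor with 26, so it cannot be used.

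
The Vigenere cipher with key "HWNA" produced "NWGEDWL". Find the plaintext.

Step 1: Extend key: HWNAHWN
Step 2: Decrypt each letter (c - k) mod 26:
  N(13) - H(7) = (13-7) mod 26 = 6 = G
  W(22) - W(22) = (22-22) mod 26 = 0 = A
  G(6) - N(13) = (6-13) mod 26 = 19 = T
  E(4) - A(0) = (4-0) mod 26 = 4 = E
  D(3) - H(7) = (3-7) mod 26 = 22 = W
  W(22) - W(22) = (22-22) mod 26 = 0 = A
  L(11) - N(13) = (11-13) mod 26 = 24 = Y
Plaintext: GATEWAY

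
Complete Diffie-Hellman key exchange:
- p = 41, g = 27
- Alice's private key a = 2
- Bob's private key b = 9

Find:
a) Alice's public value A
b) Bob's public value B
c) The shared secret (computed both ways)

Step 1: A = g^a mod p = 27^2 mod 41 = 32.
Step 2: B = g^b mod p = 27^9 mod 41 = 27.
Step 3: Alice computes s = B^a mod p = 27^2 mod 41 = 32.
Step 4: Bob computes s = A^b mod p = 32^9 mod 41 = 32.
Both sides agree: shared secret = 32.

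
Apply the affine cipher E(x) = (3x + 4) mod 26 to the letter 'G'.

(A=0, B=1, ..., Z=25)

Step 1: Convert 'G' to number: x = 6.
Step 2: E(6) = (3 * 6 + 4) mod 26 = 22 mod 26 = 22.
Step 3: Convert 22 back to letter: W.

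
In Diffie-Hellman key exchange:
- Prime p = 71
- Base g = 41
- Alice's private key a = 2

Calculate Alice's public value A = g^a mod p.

Step 1: A = g^a mod p = 41^2 mod 71.
  41^1 mod 71 = 41
  41^2 mod 71 = (41 * 41) mod 71 = 48
Result: A = 48.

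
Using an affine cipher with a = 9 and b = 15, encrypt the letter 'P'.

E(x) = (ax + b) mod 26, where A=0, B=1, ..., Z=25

Step 1: Convert 'P' to number: x = 15.
Step 2: E(15) = (9 * 15 + 15) mod 26 = 150 mod 26 = 20.
Step 3: Convert 20 back to letter: U.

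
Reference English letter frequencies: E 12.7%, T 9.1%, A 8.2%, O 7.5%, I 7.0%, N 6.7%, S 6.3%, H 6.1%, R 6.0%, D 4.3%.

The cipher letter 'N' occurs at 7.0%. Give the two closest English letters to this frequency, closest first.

Step 1: Observed frequency of 'N' is 7.0%.
Step 2: Compute distances to each reference frequency and sort:
  I (7.0%): difference = 0.0% <-- BEST
  N (6.7%): difference = 0.3% <-- RUNNER-UP
  O (7.5%): difference = 0.5%
  S (6.3%): difference = 0.7%
  H (6.1%): difference = 0.9%
Step 3: Most likely is 'I' (7.0%, diff 0.0%); second most likely is 'N' (6.7%, diff 0.3%).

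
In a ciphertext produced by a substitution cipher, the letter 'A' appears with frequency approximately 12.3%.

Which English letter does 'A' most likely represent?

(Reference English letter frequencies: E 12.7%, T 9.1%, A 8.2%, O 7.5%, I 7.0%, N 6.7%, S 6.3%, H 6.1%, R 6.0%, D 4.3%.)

Step 1: The observed frequency is 12.3%.
Step 2: Compare with English frequencies:
  E: 12.7% (difference: 0.4%) <-- closest
  T: 9.1% (difference: 3.2%)
  A: 8.2% (difference: 4.1%)
  O: 7.5% (difference: 4.8%)
  I: 7.0% (difference: 5.3%)
  N: 6.7% (difference: 5.6%)
  S: 6.3% (difference: 6.0%)
  H: 6.1% (difference: 6.2%)
  R: 6.0% (difference: 6.3%)
  D: 4.3% (difference: 8.0%)
Step 3: 'A' most likely represents 'E' (frequency 12.7%).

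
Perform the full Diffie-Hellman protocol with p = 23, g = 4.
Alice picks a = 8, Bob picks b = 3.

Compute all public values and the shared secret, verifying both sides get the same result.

Step 1: A = g^a mod p = 4^8 mod 23 = 9.
Step 2: B = g^b mod p = 4^3 mod 23 = 18.
Step 3: Alice computes s = B^a mod p = 18^8 mod 23 = 16.
Step 4: Bob computes s = A^b mod p = 9^3 mod 23 = 16.
Both sides agree: shared secret = 16.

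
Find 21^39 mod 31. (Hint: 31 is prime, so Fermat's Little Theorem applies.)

Step 1: Since 31 is prime, by Fermat's Little Theorem: 21^30 = 1 (mod 31).
Step 2: Reduce exponent: 39 mod 30 = 9.
Step 3: So 21^39 = 21^9 (mod 31).
Step 4: 21^9 mod 31 = 15.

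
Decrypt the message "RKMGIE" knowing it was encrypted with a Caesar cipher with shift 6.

Step 1: Reverse the shift by subtracting 6 from each letter position.
  R (position 17) -> position (17-6) mod 26 = 11 -> L
  K (position 10) -> position (10-6) mod 26 = 4 -> E
  M (position 12) -> position (12-6) mod 26 = 6 -> G
  G (position 6) -> position (6-6) mod 26 = 0 -> A
  I (position 8) -> position (8-6) mod 26 = 2 -> C
  E (position 4) -> position (4-6) mod 26 = 24 -> Y
Decrypted message: LEGACY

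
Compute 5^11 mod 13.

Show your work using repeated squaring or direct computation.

Step 1: Compute 5^11 mod 13 step by step, reducing modulo 13 at each step.
  5^1 mod 13 = 5
  5^2 mod 13 = (5 * 5) mod 13 = 12
  5^3 mod 13 = (12 * 5) mod 13 = 8
  5^4 mod 13 = (8 * 5) mod 13 = 1
  5^5 mod 13 = (1 * 5) mod 13 = 5
  5^6 mod 13 = (5 * 5) mod 13 = 12
  5^7 mod 13 = (12 * 5) mod 13 = 8
  5^8 mod 13 = (8 * 5) mod 13 = 1
  5^9 mod 13 = (1 * 5) mod 13 = 5
  5^10 mod 13 = (5 * 5) mod 13 = 12
  5^11 mod 13 = (12 * 5) mod 13 = 8
Step 2: Result = 8.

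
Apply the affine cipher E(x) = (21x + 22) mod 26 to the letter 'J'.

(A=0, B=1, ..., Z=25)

Step 1: Convert 'J' to number: x = 9.
Step 2: E(9) = (21 * 9 + 22) mod 26 = 211 mod 26 = 3.
Step 3: Convert 3 back to letter: D.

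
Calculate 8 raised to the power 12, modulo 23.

Step 1: Compute 8^12 mod 23 step by step, reducing modulo 23 at each step.
  8^1 mod 23 = 8
  8^2 mod 23 = (8 * 8) mod 23 = 18
  8^3 mod 23 = (18 * 8) mod 23 = 6
  8^4 mod 23 = (6 * 8) mod 23 = 2
  8^5 mod 23 = (2 * 8) mod 23 = 16
  8^6 mod 23 = (16 * 8) mod 23 = 13
  8^7 mod 23 = (13 * 8) mod 23 = 12
  8^8 mod 23 = (12 * 8) mod 23 = 4
  8^9 mod 23 = (4 * 8) mod 23 = 9
  8^10 mod 23 = (9 * 8) mod 23 = 3
  8^11 mod 23 = (3 * 8) mod 23 = 1
  8^12 mod 23 = (1 * 8) mod 23 = 8
Step 2: Result = 8.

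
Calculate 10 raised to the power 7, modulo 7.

Step 1: Compute 10^7 mod 7 step by step, reducing modulo 7 at each step.
  10^1 mod 7 = 3
  10^2 mod 7 = (3 * 10) mod 7 = 2
  10^3 mod 7 = (2 * 10) mod 7 = 6
  10^4 mod 7 = (6 * 10) mod 7 = 4
  10^5 mod 7 = (4 * 10) mod 7 = 5
  10^6 mod 7 = (5 * 10) mod 7 = 1
  10^7 mod 7 = (1 * 10) mod 7 = 3
Step 2: Result = 3.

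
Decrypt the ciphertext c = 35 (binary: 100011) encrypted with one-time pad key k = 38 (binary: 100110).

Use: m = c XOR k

Step 1: XOR ciphertext with key:
  Ciphertext: 100011
  Key:        100110
  XOR:        000101
Step 2: Plaintext = 000101 = 5 in decimal.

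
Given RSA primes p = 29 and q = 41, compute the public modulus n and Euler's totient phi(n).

Step 1: n = p * q = 29 * 41 = 1189.
Step 2: phi(n) = (p-1)(q-1) = 28 * 40 = 1120.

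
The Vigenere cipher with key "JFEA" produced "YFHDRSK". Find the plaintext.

Step 1: Extend key: JFEAJFE
Step 2: Decrypt each letter (c - k) mod 26:
  Y(24) - J(9) = (24-9) mod 26 = 15 = P
  F(5) - F(5) = (5-5) mod 26 = 0 = A
  H(7) - E(4) = (7-4) mod 26 = 3 = D
  D(3) - A(0) = (3-0) mod 26 = 3 = D
  R(17) - J(9) = (17-9) mod 26 = 8 = I
  S(18) - F(5) = (18-5) mod 26 = 13 = N
  K(10) - E(4) = (10-4) mod 26 = 6 = G
Plaintext: PADDING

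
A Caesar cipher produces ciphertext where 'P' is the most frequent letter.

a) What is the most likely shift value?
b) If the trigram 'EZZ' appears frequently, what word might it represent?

Step 1: In English, 'E' is the most frequent letter (12.7%).
Step 2: The most frequent ciphertext letter is 'P' (position 15).
Step 3: Shift = (15 - 4) mod 26 = 11.
Step 4: Decrypt 'EZZ' by shifting back 11:
  E -> T
  Z -> O
  Z -> O
Step 5: 'EZZ' decrypts to 'TOO'.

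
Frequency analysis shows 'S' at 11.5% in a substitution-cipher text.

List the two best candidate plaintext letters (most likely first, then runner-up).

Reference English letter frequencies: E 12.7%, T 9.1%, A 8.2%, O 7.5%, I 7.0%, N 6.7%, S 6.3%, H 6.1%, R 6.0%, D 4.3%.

Step 1: Observed frequency of 'S' is 11.5%.
Step 2: Compute distances to each reference frequency and sort:
  E (12.7%): difference = 1.2% <-- BEST
  T (9.1%): difference = 2.4% <-- RUNNER-UP
  A (8.2%): difference = 3.3%
  O (7.5%): difference = 4.0%
  I (7.0%): difference = 4.5%
Step 3: Most likely is 'E' (12.7%, diff 1.2%); second most likely is 'T' (9.1%, diff 2.4%).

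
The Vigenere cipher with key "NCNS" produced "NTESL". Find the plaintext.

Step 1: Extend key: NCNSN
Step 2: Decrypt each letter (c - k) mod 26:
  N(13) - N(13) = (13-13) mod 26 = 0 = A
  T(19) - C(2) = (19-2) mod 26 = 17 = R
  E(4) - N(13) = (4-13) mod 26 = 17 = R
  S(18) - S(18) = (18-18) mod 26 = 0 = A
  L(11) - N(13) = (11-13) mod 26 = 24 = Y
Plaintext: ARRAY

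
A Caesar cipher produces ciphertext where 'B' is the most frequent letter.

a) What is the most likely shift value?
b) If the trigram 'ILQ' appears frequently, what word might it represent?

Step 1: In English, 'E' is the most frequent letter (12.7%).
Step 2: The most frequent ciphertext letter is 'B' (position 1).
Step 3: Shift = (1 - 4) mod 26 = 23.
Step 4: Decrypt 'ILQ' by shifting back 23:
  I -> L
  L -> O
  Q -> T
Step 5: 'ILQ' decrypts to 'LOT'.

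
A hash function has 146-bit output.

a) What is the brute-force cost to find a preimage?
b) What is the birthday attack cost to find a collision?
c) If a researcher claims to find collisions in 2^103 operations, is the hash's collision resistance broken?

Step 1: Preimage resistance requires brute-force of 2^146 operations.
Step 2: Collision resistance (birthday bound) = 2^(146/2) = 2^73.
Step 3: The claimed attack costs 2^103 operations.
Step 4: Since 2^103 >= 2^73, the claimed attack is no faster than the generic birthday attack, so this does not break collision resistance.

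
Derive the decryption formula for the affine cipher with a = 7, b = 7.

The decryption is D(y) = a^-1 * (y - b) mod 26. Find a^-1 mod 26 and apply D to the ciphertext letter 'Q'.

Step 1: Find a^-1, the modular inverse of 7 mod 26.
Step 2: We need 7 * a^-1 = 1 (mod 26).
Step 3: 7 * 15 = 105 = 4 * 26 + 1, so a^-1 = 15.
Step 4: D(y) = 15(y - 7) mod 26.
Step 5: Apply to 'Q' (y = 16): D(16) = 15 * (16 - 7) mod 26 = 15 * 9 mod 26 = 5 -> 'F'.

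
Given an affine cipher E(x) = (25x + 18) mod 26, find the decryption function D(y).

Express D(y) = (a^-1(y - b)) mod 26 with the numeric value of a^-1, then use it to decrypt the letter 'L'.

Step 1: Find a^-1, the modular inverse of 25 mod 26.
Step 2: We need 25 * a^-1 = 1 (mod 26).
Step 3: 25 * 25 = 625 = 24 * 26 + 1, so a^-1 = 25.
Step 4: D(y) = 25(y - 18) mod 26.
Step 5: Apply to 'L' (y = 11): D(11) = 25 * (11 - 18) mod 26 = 25 * -7 mod 26 = 7 -> 'H'.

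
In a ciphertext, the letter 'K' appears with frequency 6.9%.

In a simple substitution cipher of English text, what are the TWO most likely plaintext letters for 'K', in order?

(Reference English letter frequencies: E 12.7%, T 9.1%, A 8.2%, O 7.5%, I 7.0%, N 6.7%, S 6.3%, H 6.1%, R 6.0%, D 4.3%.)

Step 1: Observed frequency of 'K' is 6.9%.
Step 2: Compute distances to each reference frequency and sort:
  I (7.0%): difference = 0.1% <-- BEST
  N (6.7%): difference = 0.2% <-- RUNNER-UP
  O (7.5%): difference = 0.6%
  S (6.3%): difference = 0.6%
  H (6.1%): difference = 0.8%
Step 3: Most likely is 'I' (7.0%, diff 0.1%); second most likely is 'N' (6.7%, diff 0.2%).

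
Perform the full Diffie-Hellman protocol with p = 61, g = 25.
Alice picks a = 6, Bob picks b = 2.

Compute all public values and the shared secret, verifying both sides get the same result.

Step 1: A = g^a mod p = 25^6 mod 61 = 20.
Step 2: B = g^b mod p = 25^2 mod 61 = 15.
Step 3: Alice computes s = B^a mod p = 15^6 mod 61 = 34.
Step 4: Bob computes s = A^b mod p = 20^2 mod 61 = 34.
Both sides agree: shared secret = 34.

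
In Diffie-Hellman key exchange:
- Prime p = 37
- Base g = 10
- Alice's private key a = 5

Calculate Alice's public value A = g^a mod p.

Step 1: A = g^a mod p = 10^5 mod 37.
  10^1 mod 37 = 10
  10^2 mod 37 = (10 * 10) mod 37 = 26
  10^3 mod 37 = (26 * 10) mod 37 = 1
  10^4 mod 37 = (1 * 10) mod 37 = 10
  10^5 mod 37 = (10 * 10) mod 37 = 26
Result: A = 26.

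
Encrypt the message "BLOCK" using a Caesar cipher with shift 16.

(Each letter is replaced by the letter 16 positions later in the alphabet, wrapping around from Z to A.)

Step 1: For each letter, shift forward by 16 positions (mod 26).
  B (position 1) -> position (1+16) mod 26 = 17 -> R
  L (position 11) -> position (11+16) mod 26 = 1 -> B
  O (position 14) -> position (14+16) mod 26 = 4 -> E
  C (position 2) -> position (2+16) mod 26 = 18 -> S
  K (position 10) -> position (10+16) mod 26 = 0 -> A
Result: RBESA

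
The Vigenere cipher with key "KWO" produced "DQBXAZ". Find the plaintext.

Step 1: Extend key: KWOKWO
Step 2: Decrypt each letter (c - k) mod 26:
  D(3) - K(10) = (3-10) mod 26 = 19 = T
  Q(16) - W(22) = (16-22) mod 26 = 20 = U
  B(1) - O(14) = (1-14) mod 26 = 13 = N
  X(23) - K(10) = (23-10) mod 26 = 13 = N
  A(0) - W(22) = (0-22) mod 26 = 4 = E
  Z(25) - O(14) = (25-14) mod 26 = 11 = L
Plaintext: TUNNEL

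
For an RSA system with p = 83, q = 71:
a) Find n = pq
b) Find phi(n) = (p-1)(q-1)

Step 1: n = p * q = 83 * 71 = 5893.
Step 2: phi(n) = (p-1)(q-1) = 82 * 70 = 5740.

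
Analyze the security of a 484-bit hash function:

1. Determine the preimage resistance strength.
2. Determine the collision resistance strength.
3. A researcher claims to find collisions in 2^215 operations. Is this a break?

Step 1: Preimage resistance requires brute-force of 2^484 operations.
Step 2: Collision resistance (birthday bound) = 2^(484/2) = 2^242.
Step 3: The claimed attack costs 2^215 operations.
Step 4: Since 2^215 < 2^242, the claimed attack beats the generic birthday bound, so collision resistance is broken.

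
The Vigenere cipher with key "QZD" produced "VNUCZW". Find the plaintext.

Step 1: Extend key: QZDQZD
Step 2: Decrypt each letter (c - k) mod 26:
  V(21) - Q(16) = (21-16) mod 26 = 5 = F
  N(13) - Z(25) = (13-25) mod 26 = 14 = O
  U(20) - D(3) = (20-3) mod 26 = 17 = R
  C(2) - Q(16) = (2-16) mod 26 = 12 = M
  Z(25) - Z(25) = (25-25) mod 26 = 0 = A
  W(22) - D(3) = (22-3) mod 26 = 19 = T
Plaintext: FORMAT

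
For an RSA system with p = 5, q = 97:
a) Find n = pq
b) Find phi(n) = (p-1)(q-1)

Step 1: n = p * q = 5 * 97 = 485.
Step 2: phi(n) = (p-1)(q-1) = 4 * 96 = 384.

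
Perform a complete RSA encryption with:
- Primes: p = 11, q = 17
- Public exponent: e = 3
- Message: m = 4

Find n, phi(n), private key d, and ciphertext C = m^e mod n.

Step 1: n = 11 * 17 = 187.
Step 2: phi(n) = (11-1)(17-1) = 10 * 16 = 160.
Step 3: Find d = 3^(-1) mod 160 = 107.
  Verify: 3 * 107 = 321 = 1 (mod 160).
Step 4: C = 4^3 mod 187 = 64.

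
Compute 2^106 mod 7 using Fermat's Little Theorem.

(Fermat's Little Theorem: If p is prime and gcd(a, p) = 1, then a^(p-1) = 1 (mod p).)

Step 1: Since 7 is prime, by Fermat's Little Theorem: 2^6 = 1 (mod 7).
Step 2: Reduce exponent: 106 mod 6 = 4.
Step 3: So 2^106 = 2^4 (mod 7).
Step 4: 2^4 mod 7 = 2.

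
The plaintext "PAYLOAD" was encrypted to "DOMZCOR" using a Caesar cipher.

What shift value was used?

Step 1: Compare first letters: P (position 15) -> D (position 3).
Step 2: Shift = (3 - 15) mod 26 = 14.
The shift value is 14.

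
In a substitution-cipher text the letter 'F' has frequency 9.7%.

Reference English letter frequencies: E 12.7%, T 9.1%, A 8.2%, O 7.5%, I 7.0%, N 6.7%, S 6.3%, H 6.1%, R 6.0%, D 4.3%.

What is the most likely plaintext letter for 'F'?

Step 1: The observed frequency is 9.7%.
Step 2: Compare with English frequencies:
  E: 12.7% (difference: 3.0%)
  T: 9.1% (difference: 0.6%) <-- closest
  A: 8.2% (difference: 1.5%)
  O: 7.5% (difference: 2.2%)
  I: 7.0% (difference: 2.7%)
  N: 6.7% (difference: 3.0%)
  S: 6.3% (difference: 3.4%)
  H: 6.1% (difference: 3.6%)
  R: 6.0% (difference: 3.7%)
  D: 4.3% (difference: 5.4%)
Step 3: 'F' most likely represents 'T' (frequency 9.1%).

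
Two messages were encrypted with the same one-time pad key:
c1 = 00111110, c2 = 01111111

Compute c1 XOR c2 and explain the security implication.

Step 1: c1 XOR c2 = (m1 XOR k) XOR (m2 XOR k).
Step 2: By XOR associativity/commutativity: = m1 XOR m2 XOR k XOR k = m1 XOR m2.
Step 3: 00111110 XOR 01111111 = 01000001 = 65.
Step 4: The key cancels out! An attacker learns m1 XOR m2 = 65, revealing the relationship between plaintexts.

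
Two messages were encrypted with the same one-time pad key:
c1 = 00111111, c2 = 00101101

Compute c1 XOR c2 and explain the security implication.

Step 1: c1 XOR c2 = (m1 XOR k) XOR (m2 XOR k).
Step 2: By XOR associativity/commutativity: = m1 XOR m2 XOR k XOR k = m1 XOR m2.
Step 3: 00111111 XOR 00101101 = 00010010 = 18.
Step 4: The key cancels out! An attacker learns m1 XOR m2 = 18, revealing the relationship between plaintexts.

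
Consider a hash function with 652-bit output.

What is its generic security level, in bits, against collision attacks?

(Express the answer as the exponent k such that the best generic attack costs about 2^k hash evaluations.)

Step 1: The hash has a 652-bit output.
Step 2: Collision resistance means it should be infeasible to find any x != y with h(x) = h(y).
By the birthday bound, a generic collision search succeeds after about sqrt(2^652) = 2^(652/2) = 2^326 evaluations.
Step 3: Security level = 326 bits.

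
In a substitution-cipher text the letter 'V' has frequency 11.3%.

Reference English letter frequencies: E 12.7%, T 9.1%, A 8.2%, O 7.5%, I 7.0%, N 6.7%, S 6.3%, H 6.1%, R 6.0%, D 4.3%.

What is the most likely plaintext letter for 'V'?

Step 1: The observed frequency is 11.3%.
Step 2: Compare with English frequencies:
  E: 12.7% (difference: 1.4%) <-- closest
  T: 9.1% (difference: 2.2%)
  A: 8.2% (difference: 3.1%)
  O: 7.5% (difference: 3.8%)
  I: 7.0% (difference: 4.3%)
  N: 6.7% (difference: 4.6%)
  S: 6.3% (difference: 5.0%)
  H: 6.1% (difference: 5.2%)
  R: 6.0% (difference: 5.3%)
  D: 4.3% (difference: 7.0%)
Step 3: 'V' most likely represents 'E' (frequency 12.7%).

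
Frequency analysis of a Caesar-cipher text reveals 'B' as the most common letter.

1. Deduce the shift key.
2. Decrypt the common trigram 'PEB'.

Step 1: In English, 'E' is the most frequent letter (12.7%).
Step 2: The most frequent ciphertext letter is 'B' (position 1).
Step 3: Shift = (1 - 4) mod 26 = 23.
Step 4: Decrypt 'PEB' by shifting back 23:
  P -> S
  E -> H
  B -> E
Step 5: 'PEB' decrypts to 'SHE'.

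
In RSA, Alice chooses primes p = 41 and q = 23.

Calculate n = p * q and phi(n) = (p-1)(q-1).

Step 1: n = p * q = 41 * 23 = 943.
Step 2: phi(n) = (p-1)(q-1) = 40 * 22 = 880.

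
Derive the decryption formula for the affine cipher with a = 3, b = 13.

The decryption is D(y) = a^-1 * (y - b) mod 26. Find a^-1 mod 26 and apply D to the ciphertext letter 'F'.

Step 1: Find a^-1, the modular inverse of 3 mod 26.
Step 2: We need 3 * a^-1 = 1 (mod 26).
Step 3: 3 * 9 = 27 = 1 * 26 + 1, so a^-1 = 9.
Step 4: D(y) = 9(y - 13) mod 26.
Step 5: Apply to 'F' (y = 5): D(5) = 9 * (5 - 13) mod 26 = 9 * -8 mod 26 = 6 -> 'G'.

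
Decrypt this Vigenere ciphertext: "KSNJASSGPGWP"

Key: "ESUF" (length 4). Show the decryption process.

Step 1: Key 'ESUF' has length 4. Extended key: ESUFESUFESUF
Step 2: Decrypt each position:
  K(10) - E(4) = 6 = G
  S(18) - S(18) = 0 = A
  N(13) - U(20) = 19 = T
  J(9) - F(5) = 4 = E
  A(0) - E(4) = 22 = W
  S(18) - S(18) = 0 = A
  S(18) - U(20) = 24 = Y
  G(6) - F(5) = 1 = B
  P(15) - E(4) = 11 = L
  G(6) - S(18) = 14 = O
  W(22) - U(20) = 2 = C
  P(15) - F(5) = 10 = K
Plaintext: GATEWAYBLOCK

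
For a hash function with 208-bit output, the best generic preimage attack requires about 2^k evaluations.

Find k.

Step 1: The hash has a 208-bit output.
Step 2: Preimage resistance means: given a digest h(x), it should be infeasible to find any input that hashes to it.
With a 208-bit output there are 2^208 possible digests, so a generic brute-force preimage search costs about 2^208 evaluations.
Step 3: Security level = 208 bits.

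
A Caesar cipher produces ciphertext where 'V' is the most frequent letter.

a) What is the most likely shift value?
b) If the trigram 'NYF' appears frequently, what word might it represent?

Step 1: In English, 'E' is the most frequent letter (12.7%).
Step 2: The most frequent ciphertext letter is 'V' (position 21).
Step 3: Shift = (21 - 4) mod 26 = 17.
Step 4: Decrypt 'NYF' by shifting back 17:
  N -> W
  Y -> H
  F -> O
Step 5: 'NYF' decrypts to 'WHO'.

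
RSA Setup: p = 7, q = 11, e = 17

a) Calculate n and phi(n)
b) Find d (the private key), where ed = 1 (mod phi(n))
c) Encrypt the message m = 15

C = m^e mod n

Step 1: n = 7 * 11 = 77.
Step 2: phi(n) = (7-1)(11-1) = 6 * 10 = 60.
Step 3: Find d = 17^(-1) mod 60 = 53.
  Verify: 17 * 53 = 901 = 1 (mod 60).
Step 4: C = 15^17 mod 77 = 71.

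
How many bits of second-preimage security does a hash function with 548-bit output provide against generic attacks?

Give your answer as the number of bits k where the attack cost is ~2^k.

Step 1: The hash has a 548-bit output.
Step 2: Second-preimage resistance means: given a specific input x, it should be infeasible to find a different y with h(y) = h(x).
With a 548-bit output, a generic search for a second preimage costs about 2^548 evaluations (each trial matches the fixed target with probability 2^-548).
Step 3: Security level = 548 bits.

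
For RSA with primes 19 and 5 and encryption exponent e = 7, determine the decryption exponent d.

Step 1: n = 19 * 5 = 95.
Step 2: phi(n) = 18 * 4 = 72.
Step 3: Find d such that 7 * d = 1 (mod 72).
Step 4: d = 7^(-1) mod 72 = 31.
Verification: 7 * 31 = 217 = 3 * 72 + 1.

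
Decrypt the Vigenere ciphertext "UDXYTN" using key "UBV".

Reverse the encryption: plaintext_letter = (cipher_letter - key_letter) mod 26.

Step 1: Extend key: UBVUBV
Step 2: Decrypt each letter (c - k) mod 26:
  U(20) - U(20) = (20-20) mod 26 = 0 = A
  D(3) - B(1) = (3-1) mod 26 = 2 = C
  X(23) - V(21) = (23-21) mod 26 = 2 = C
  Y(24) - U(20) = (24-20) mod 26 = 4 = E
  T(19) - B(1) = (19-1) mod 26 = 18 = S
  N(13) - V(21) = (13-21) mod 26 = 18 = S
Plaintext: ACCESS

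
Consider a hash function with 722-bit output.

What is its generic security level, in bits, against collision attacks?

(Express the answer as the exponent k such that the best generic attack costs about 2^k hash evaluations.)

Step 1: The hash has a 722-bit output.
Step 2: Collision resistance means it should be infeasible to find any x != y with h(x) = h(y).
By the birthday bound, a generic collision search succeeds after about sqrt(2^722) = 2^(722/2) = 2^361 evaluations.
Step 3: Security level = 361 bits.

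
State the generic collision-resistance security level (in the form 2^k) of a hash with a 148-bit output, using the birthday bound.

Step 1: The birthday paradox gives collision probability ~50% after sqrt(2^n) = 2^(n/2) hashes.
Step 2: For 148-bit output: 2^(148/2) = 2^74.
Step 3: Approximately 2^74 hash computations needed.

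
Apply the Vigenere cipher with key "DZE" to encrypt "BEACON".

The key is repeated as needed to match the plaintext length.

Step 1: Repeat key to match plaintext length:
  Plaintext: BEACON
  Key:       DZEDZE
Step 2: Encrypt each letter:
  B(1) + D(3) = (1+3) mod 26 = 4 = E
  E(4) + Z(25) = (4+25) mod 26 = 3 = D
  A(0) + E(4) = (0+4) mod 26 = 4 = E
  C(2) + D(3) = (2+3) mod 26 = 5 = F
  O(14) + Z(25) = (14+25) mod 26 = 13 = N
  N(13) + E(4) = (13+4) mod 26 = 17 = R
Ciphertext: EDEFNR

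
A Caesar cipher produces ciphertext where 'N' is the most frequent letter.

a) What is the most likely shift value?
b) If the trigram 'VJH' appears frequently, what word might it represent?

Step 1: In English, 'E' is the most frequent letter (12.7%).
Step 2: The most frequent ciphertext letter is 'N' (position 13).
Step 3: Shift = (13 - 4) mod 26 = 9.
Step 4: Decrypt 'VJH' by shifting back 9:
  V -> M
  J -> A
  H -> Y
Step 5: 'VJH' decrypts to 'MAY'.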